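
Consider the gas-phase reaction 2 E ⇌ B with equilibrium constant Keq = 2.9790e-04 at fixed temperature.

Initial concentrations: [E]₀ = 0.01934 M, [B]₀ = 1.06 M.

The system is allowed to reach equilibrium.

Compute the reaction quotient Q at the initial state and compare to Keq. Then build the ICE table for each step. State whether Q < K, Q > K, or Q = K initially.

Q₀ = 2834; Q > K (proceeds reverse)

Q₀ = 2834 vs Keq = 2.9790e-04 ⇒ Q>K, reverse
Step 1:
                   E          B
  init       0.01934       1.06
  Δ            2.117     -1.059
  eq           2.137    0.00136
  solve Keq expr → x = -1.059; check Q = 2.9790e-04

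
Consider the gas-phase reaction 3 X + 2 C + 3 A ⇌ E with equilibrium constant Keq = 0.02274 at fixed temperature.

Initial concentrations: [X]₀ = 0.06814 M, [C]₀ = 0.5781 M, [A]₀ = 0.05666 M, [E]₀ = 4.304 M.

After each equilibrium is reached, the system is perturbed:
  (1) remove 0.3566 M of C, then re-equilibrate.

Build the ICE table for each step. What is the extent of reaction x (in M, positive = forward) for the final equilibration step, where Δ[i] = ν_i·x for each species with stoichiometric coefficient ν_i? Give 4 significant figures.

x = -0.03621 M

Q₀ = 2.2378e+08 vs Keq = 0.02274 ⇒ Q>K, reverse
Step 1:
                    X           C           A           E
  Initial     0.06814      0.5781     0.05666       4.304
  Change        1.853       1.235       1.853     -0.6175
  Equil         1.921       1.813       1.909       3.686
  solve Keq expr → x = -0.6175; check Q = 0.02274
Then remove 0.3566 M of C.
Step 2:
                    X           C           A           E
  Initial       1.921       1.457       1.909       3.686
  Change       0.1086     0.07242      0.1086    -0.03621
  Equil         2.029       1.529       2.018        3.65
  solve Keq expr → x = -0.03621; check Q = 0.02274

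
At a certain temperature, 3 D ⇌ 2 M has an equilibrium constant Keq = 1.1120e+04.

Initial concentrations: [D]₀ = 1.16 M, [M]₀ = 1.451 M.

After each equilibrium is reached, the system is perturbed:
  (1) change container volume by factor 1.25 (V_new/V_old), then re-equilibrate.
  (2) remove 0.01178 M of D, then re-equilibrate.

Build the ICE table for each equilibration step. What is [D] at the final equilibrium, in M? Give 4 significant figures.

[D]_eq = 0.06453 M

Q₀ = 1.349 vs Keq = 1.1120e+04 ⇒ Q<K, forward
Step 1:
                    D           M
  Initial        1.16       1.451
  Change       -1.085      0.7232
  Equil       0.07519       2.174
  solve Keq expr → x = 0.3616; check Q = 1.1120e+04
Then change container volume by factor 1.25 (V_new/V_old).
Step 2:
                    D           M
  Initial     0.06015       1.739
  Change     0.004569   -0.003046
  Equil       0.06472       1.736
  solve Keq expr → x = -0.001523; check Q = 1.1120e+04
Then remove 0.01178 M of D.
Step 3:
                    D           M
  Initial     0.05294       1.736
  Change      0.01159   -0.007725
  Equil       0.06453       1.729
  solve Keq expr → x = -0.003863; check Q = 1.1120e+04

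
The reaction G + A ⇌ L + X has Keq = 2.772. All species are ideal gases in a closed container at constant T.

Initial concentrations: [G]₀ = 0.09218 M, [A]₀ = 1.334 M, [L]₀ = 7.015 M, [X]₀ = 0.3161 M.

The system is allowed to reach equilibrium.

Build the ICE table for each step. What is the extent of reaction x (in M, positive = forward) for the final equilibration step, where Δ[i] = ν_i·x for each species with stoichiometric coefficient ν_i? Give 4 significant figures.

x = -0.1622 M

Q₀ = 18.03 vs Keq = 2.772 ⇒ Q>K, reverse
Step 1:
                  G         A         L         X
  init      0.09218     1.334     7.015    0.3161
  Δ          0.1622    0.1622   -0.1622   -0.1622
  eq         0.2543     1.496     6.853    0.1539
  solve Keq expr → x = -0.1622; check Q = 2.772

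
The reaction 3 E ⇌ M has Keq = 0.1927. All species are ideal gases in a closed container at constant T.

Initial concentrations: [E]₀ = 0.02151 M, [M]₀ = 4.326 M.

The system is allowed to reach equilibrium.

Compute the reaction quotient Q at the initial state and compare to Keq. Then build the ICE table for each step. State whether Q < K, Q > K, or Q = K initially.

Q₀ = 4.3468e+05; Q > K (proceeds reverse)

Q₀ = 4.3468e+05 vs Keq = 0.1927 ⇒ Q>K, reverse
Step 1:
                   E          M
  Initial    0.02151      4.326
  Change       2.597    -0.8657
  Equil        2.619       3.46
  solve Keq expr → x = -0.8657; check Q = 0.1927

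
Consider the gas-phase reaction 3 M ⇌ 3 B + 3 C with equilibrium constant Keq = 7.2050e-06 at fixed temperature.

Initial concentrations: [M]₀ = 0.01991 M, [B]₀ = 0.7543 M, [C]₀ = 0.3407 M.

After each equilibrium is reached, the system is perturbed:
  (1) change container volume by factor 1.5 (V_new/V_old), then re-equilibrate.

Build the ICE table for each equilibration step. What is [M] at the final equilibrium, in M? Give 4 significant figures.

[M]_eq = 0.2254 M

Q₀ = 2150 vs Keq = 7.2050e-06 ⇒ Q>K, reverse
Step 1:
                   M          B          C
  Initial    0.01991     0.7543     0.3407
  Change      0.3252    -0.3252    -0.3252
  Equil       0.3451     0.4291    0.01553
  solve Keq expr → x = -0.1084; check Q = 7.2050e-06
Then change container volume by factor 1.5 (V_new/V_old).
Step 2:
                   M          B          C
  Initial     0.2301     0.2861    0.01035
  Change   -0.004623   0.004623   0.004623
  Equil       0.2254     0.2907    0.01498
  solve Keq expr → x = 0.001541; check Q = 7.2050e-06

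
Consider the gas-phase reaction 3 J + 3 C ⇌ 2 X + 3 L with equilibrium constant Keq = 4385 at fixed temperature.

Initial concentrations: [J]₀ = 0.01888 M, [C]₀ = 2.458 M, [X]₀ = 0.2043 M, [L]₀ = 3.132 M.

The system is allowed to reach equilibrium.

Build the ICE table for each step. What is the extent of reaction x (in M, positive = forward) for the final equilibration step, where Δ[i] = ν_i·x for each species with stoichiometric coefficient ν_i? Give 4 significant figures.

Q₀ = 1.2831e+04 vs Keq = 4385 ⇒ Q>K, reverse
Step 1:
                    J           C           X           L
  init        0.01888       2.458      0.2043       3.132
  Δ          0.007535    0.007535   -0.005023   -0.007535
  eq          0.02641       2.466      0.1993       3.124
  solve Keq expr → x = -0.002512; check Q = 4385

x = -0.002512 M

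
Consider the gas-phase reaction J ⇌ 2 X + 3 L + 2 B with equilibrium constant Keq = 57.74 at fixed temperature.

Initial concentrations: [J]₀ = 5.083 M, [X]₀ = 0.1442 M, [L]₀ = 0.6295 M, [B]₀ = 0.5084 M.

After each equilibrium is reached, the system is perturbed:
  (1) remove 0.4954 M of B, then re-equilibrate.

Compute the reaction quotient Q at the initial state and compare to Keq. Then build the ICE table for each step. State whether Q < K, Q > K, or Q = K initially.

Q₀ = 2.6376e-04; Q < K (proceeds forward)

Q₀ = 2.6376e-04 vs Keq = 57.74 ⇒ Q<K, forward
Step 1:
                    J           X           L           B
  init          5.083      0.1442      0.6295      0.5084
  Δ           -0.7449        1.49       2.235        1.49
  eq            4.338       1.634       2.864       1.998
  solve Keq expr → x = 0.7449; check Q = 57.74
Then remove 0.4954 M of B.
Step 2:
                    J           X           L           B
  init          4.338       1.634       2.864       1.503
  Δ          -0.06984      0.1397      0.2095      0.1397
  eq            4.268       1.774       3.074       1.642
  solve Keq expr → x = 0.06984; check Q = 57.74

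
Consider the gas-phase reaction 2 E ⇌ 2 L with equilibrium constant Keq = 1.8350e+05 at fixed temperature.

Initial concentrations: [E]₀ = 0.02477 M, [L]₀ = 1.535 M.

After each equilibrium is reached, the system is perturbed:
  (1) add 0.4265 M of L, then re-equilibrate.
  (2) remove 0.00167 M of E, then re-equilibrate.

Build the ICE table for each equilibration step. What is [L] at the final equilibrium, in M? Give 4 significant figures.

[L]_eq = 1.98 M

Q₀ = 3840 vs Keq = 1.8350e+05 ⇒ Q<K, forward
Step 1:
                   E          L
  Initial    0.02477      1.535
  Change    -0.02114    0.02114
  Equil     0.003633      1.556
  solve Keq expr → x = 0.01057; check Q = 1.8350e+05
Then add 0.4265 M of L.
Step 2:
                   E          L
  Initial   0.003633      1.983
  Change  9.9332e-04 -9.9332e-04
  Equil     0.004626      1.982
  solve Keq expr → x = -4.9666e-04; check Q = 1.8350e+05
Then remove 0.00167 M of E.
Step 3:
                   E          L
  Initial   0.002956      1.982
  Change    0.001666  -0.001666
  Equil     0.004622       1.98
  solve Keq expr → x = -8.3306e-04; check Q = 1.8350e+05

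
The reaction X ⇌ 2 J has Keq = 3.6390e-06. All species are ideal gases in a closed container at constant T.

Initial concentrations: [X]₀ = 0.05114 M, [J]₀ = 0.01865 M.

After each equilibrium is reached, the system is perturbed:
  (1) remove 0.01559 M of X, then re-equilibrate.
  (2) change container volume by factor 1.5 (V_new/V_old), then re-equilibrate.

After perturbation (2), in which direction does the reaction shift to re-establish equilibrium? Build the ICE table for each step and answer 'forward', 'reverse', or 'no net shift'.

Q₀ = 0.006801 vs Keq = 3.6390e-06 ⇒ Q>K, reverse
Step 1:
                   X          J
  I          0.05114    0.01865
  C         0.009091   -0.01818
  E          0.06023 4.6817e-04
  solve Keq expr → x = -0.009091; check Q = 3.6390e-06
Then remove 0.01559 M of X.
Step 2:
                   X          J
  I          0.04464 4.6817e-04
  C       3.2486e-05 -6.4972e-05
  E          0.04467 4.0320e-04
  solve Keq expr → x = -3.2486e-05; check Q = 3.6390e-06
Then change container volume by factor 1.5 (V_new/V_old).
Step 3:
                   X          J
  I          0.02978 2.6880e-04
  C       -3.0122e-05 6.0244e-05
  E          0.02975 3.2904e-04
  solve Keq expr → x = 3.0122e-05; check Q = 3.6390e-06

Direction: forward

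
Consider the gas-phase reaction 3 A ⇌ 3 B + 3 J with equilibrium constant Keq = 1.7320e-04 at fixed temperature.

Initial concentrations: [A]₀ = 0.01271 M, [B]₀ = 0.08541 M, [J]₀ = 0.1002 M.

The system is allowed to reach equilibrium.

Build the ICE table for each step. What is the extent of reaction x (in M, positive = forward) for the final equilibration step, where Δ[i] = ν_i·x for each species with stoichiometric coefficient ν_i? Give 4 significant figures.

Q₀ = 0.3053 vs Keq = 1.7320e-04 ⇒ Q>K, reverse
Step 1:
                    A           B           J
  Initial     0.01271     0.08541      0.1002
  Change      0.03874    -0.03874    -0.03874
  Equil       0.05145     0.04667     0.06146
  solve Keq expr → x = -0.01291; check Q = 1.7320e-04

x = -0.01291 M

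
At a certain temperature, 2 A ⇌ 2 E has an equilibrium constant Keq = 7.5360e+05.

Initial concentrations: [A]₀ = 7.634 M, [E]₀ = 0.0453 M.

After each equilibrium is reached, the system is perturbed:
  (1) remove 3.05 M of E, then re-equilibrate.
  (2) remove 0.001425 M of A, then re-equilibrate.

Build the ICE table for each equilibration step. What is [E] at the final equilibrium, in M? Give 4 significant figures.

[E]_eq = 4.623 M

Q₀ = 3.5212e-05 vs Keq = 7.5360e+05 ⇒ Q<K, forward
Step 1:
                  A         E
  init        7.634    0.0453
  Δ          -7.625     7.625
  eq       0.008836      7.67
  solve Keq expr → x = 3.813; check Q = 7.5360e+05
Then remove 3.05 M of E.
Step 2:
                  A         E
  init     0.008836      4.62
  Δ       -0.003509  0.003509
  eq       0.005327     4.624
  solve Keq expr → x = 0.001755; check Q = 7.5360e+05
Then remove 0.001425 M of A.
Step 3:
                  A         E
  init     0.003902     4.624
  Δ        0.001423 -0.001423
  eq       0.005325     4.623
  solve Keq expr → x = -7.1168e-04; check Q = 7.5360e+05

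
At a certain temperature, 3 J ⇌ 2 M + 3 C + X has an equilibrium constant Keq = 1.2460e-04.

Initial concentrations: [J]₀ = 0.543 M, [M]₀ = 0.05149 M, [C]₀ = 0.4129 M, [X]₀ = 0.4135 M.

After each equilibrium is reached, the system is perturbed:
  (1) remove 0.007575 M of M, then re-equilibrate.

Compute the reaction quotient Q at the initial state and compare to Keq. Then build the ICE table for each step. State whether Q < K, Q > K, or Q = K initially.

Q₀ = 4.8201e-04; Q > K (proceeds reverse)

Q₀ = 4.8201e-04 vs Keq = 1.2460e-04 ⇒ Q>K, reverse
Step 1:
                  J         M         C         X
  Initial     0.543   0.05149    0.4129    0.4135
  Change    0.02924  -0.01949  -0.02924 -0.009745
  Equil      0.5722     0.032    0.3837    0.4038
  solve Keq expr → x = -0.009745; check Q = 1.2460e-04
Then remove 0.007575 M of M.
Step 2:
                  J         M         C         X
  Initial    0.5722   0.02442    0.3837    0.4038
  Change  -0.008592  0.005728  0.008592  0.002864
  Equil      0.5636   0.03015    0.3923    0.4066
  solve Keq expr → x = 0.002864; check Q = 1.2460e-04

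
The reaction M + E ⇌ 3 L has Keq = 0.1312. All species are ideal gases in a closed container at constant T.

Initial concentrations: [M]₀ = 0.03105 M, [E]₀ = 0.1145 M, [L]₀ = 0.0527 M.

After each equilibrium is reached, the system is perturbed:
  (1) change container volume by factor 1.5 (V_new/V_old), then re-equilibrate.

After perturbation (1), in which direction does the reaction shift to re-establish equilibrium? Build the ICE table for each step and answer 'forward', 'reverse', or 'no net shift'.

Direction: forward

Q₀ = 0.04117 vs Keq = 0.1312 ⇒ Q<K, forward
Step 1:
                   M          E          L
  I          0.03105     0.1145     0.0527
  C        -0.006051  -0.006051    0.01815
  E            0.025     0.1084    0.07085
  solve Keq expr → x = 0.006051; check Q = 0.1312
Then change container volume by factor 1.5 (V_new/V_old).
Step 2:
                   M          E          L
  I          0.01667     0.0723    0.04724
  C        -0.001568  -0.001568   0.004703
  E           0.0151    0.07073    0.05194
  solve Keq expr → x = 0.001568; check Q = 0.1312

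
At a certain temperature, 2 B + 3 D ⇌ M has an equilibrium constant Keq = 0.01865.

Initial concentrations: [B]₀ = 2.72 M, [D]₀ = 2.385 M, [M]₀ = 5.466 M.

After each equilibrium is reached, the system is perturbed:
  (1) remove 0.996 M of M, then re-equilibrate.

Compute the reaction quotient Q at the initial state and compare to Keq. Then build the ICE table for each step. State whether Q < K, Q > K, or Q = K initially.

Q₀ = 0.05446 vs Keq = 0.01865 ⇒ Q>K, reverse
Step 1:
                  B         D         M
  I            2.72     2.385     5.466
  C           0.439    0.6585   -0.2195
  E           3.159     3.043     5.247
  solve Keq expr → x = -0.2195; check Q = 0.01865
Then remove 0.996 M of M.
Step 2:
                  B         D         M
  I           3.159     3.043     4.251
  C        -0.09262   -0.1389   0.04631
  E           3.066     2.905     4.297
  solve Keq expr → x = 0.04631; check Q = 0.01865

Q₀ = 0.05446; Q > K (proceeds reverse)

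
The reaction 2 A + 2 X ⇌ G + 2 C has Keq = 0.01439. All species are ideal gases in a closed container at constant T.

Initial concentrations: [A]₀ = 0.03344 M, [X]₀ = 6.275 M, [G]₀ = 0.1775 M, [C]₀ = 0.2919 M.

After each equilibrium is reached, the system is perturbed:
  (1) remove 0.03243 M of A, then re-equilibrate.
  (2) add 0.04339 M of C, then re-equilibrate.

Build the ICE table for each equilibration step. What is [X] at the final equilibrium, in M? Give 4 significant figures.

Q₀ = 0.3435 vs Keq = 0.01439 ⇒ Q>K, reverse
Step 1:
                  A         X         G         C
  Initial   0.03344     6.275    0.1775    0.2919
  Change    0.07388   0.07388  -0.03694  -0.07388
  Equil      0.1073     6.349    0.1406     0.218
  solve Keq expr → x = -0.03694; check Q = 0.01439
Then remove 0.03243 M of A.
Step 2:
                  A         X         G         C
  Initial   0.07489     6.349    0.1406     0.218
  Change    0.01926   0.01926 -0.009628  -0.01926
  Equil     0.09415     6.368    0.1309    0.1988
  solve Keq expr → x = -0.009628; check Q = 0.01439
Then add 0.04339 M of C.
Step 3:
                  A         X         G         C
  Initial   0.09415     6.368    0.1309    0.2422
  Change    0.01208   0.01208 -0.006042  -0.01208
  Equil      0.1062      6.38    0.1249    0.2301
  solve Keq expr → x = -0.006042; check Q = 0.01439

[X]_eq = 6.38 M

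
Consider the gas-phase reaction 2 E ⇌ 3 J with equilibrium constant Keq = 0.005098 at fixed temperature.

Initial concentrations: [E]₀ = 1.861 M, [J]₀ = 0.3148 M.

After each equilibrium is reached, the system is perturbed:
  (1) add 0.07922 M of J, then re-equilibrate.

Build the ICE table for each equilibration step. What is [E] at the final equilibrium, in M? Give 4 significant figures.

[E]_eq = 1.945 M

Q₀ = 0.009008 vs Keq = 0.005098 ⇒ Q>K, reverse
Step 1:
                  E         J
  I           1.861    0.3148
  C         0.03415  -0.05123
  E           1.895    0.2636
  solve Keq expr → x = -0.01708; check Q = 0.005098
Then add 0.07922 M of J.
Step 2:
                  E         J
  I           1.895    0.3428
  C         0.04975  -0.07463
  E           1.945    0.2682
  solve Keq expr → x = -0.02488; check Q = 0.005098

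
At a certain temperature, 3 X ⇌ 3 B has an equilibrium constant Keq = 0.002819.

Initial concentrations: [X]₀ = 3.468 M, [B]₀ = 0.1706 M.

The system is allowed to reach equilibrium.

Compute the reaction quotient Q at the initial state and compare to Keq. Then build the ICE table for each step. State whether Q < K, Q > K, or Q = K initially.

Q₀ = 1.1904e-04 vs Keq = 0.002819 ⇒ Q<K, forward
Step 1:
                  X         B
  Initial     3.468    0.1706
  Change    -0.2798    0.2798
  Equil       3.188    0.4504
  solve Keq expr → x = 0.09326; check Q = 0.002819

Q₀ = 1.1904e-04; Q < K (proceeds forward)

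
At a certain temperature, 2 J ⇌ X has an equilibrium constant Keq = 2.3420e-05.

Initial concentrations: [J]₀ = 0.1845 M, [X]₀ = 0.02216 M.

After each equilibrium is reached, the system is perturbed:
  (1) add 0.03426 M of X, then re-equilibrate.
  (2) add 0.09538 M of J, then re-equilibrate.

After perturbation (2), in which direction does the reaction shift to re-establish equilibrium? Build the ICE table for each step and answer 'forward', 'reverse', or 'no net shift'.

Q₀ = 0.651 vs Keq = 2.3420e-05 ⇒ Q>K, reverse
Step 1:
                  J         X
  I          0.1845   0.02216
  C         0.04432  -0.02216
  E          0.2288 1.2262e-06
  solve Keq expr → x = -0.02216; check Q = 2.3420e-05
Then add 0.03426 M of X.
Step 2:
                  J         X
  I          0.2288   0.03426
  C         0.06852  -0.03426
  E          0.2973 2.0705e-06
  solve Keq expr → x = -0.03426; check Q = 2.3420e-05
Then add 0.09538 M of J.
Step 3:
                  J         X
  I          0.3927 2.0705e-06
  C       -3.0828e-06 1.5414e-06
  E          0.3927 3.6119e-06
  solve Keq expr → x = 1.5414e-06; check Q = 2.3420e-05

Direction: forward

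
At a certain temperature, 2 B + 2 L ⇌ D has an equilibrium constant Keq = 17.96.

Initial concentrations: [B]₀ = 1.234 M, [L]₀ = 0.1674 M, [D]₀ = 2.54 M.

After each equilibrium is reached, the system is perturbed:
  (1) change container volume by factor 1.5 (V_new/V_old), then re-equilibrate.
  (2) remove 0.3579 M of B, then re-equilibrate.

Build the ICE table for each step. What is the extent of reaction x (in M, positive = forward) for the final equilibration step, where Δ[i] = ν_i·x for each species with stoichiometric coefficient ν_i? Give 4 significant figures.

Q₀ = 59.52 vs Keq = 17.96 ⇒ Q>K, reverse
Step 1:
                   B          L          D
  init         1.234     0.1674       2.54
  Δ           0.1095     0.1095   -0.05474
  eq           1.343     0.2769      2.485
  solve Keq expr → x = -0.05474; check Q = 17.96
Then change container volume by factor 1.5 (V_new/V_old).
Step 2:
                   B          L          D
  init        0.8957     0.1846      1.657
  Δ           0.1118     0.1118   -0.05589
  eq           1.007     0.2964      1.601
  solve Keq expr → x = -0.05589; check Q = 17.96
Then remove 0.3579 M of B.
Step 3:
                   B          L          D
  init        0.6495     0.2964      1.601
  Δ          0.09729    0.09729   -0.04865
  eq          0.7468     0.3937      1.552
  solve Keq expr → x = -0.04865; check Q = 17.96

x = -0.04865 M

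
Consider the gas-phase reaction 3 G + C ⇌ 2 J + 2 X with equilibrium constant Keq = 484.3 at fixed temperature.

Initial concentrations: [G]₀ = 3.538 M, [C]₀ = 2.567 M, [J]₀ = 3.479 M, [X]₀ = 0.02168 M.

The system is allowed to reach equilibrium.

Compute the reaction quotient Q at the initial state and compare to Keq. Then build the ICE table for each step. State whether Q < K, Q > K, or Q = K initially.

Q₀ = 5.0041e-05 vs Keq = 484.3 ⇒ Q<K, forward
Step 1:
                  G         C         J         X
  I           3.538     2.567     3.479   0.02168
  C          -2.994   -0.9981     1.996     1.996
  E          0.5436     1.569     5.475     2.018
  solve Keq expr → x = 0.9981; check Q = 484.3

Q₀ = 5.0041e-05; Q < K (proceeds forward)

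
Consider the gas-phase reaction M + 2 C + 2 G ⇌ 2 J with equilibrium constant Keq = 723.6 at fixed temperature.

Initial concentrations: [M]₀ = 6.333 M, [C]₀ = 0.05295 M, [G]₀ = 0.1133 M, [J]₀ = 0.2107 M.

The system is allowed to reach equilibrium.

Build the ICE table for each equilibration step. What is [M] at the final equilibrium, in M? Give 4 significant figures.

Q₀ = 194.8 vs Keq = 723.6 ⇒ Q<K, forward
Step 1:
                    M           C           G           J
  I             6.333     0.05295      0.1133      0.2107
  C         -0.008828    -0.01766    -0.01766     0.01766
  E             6.324     0.03529     0.09564      0.2284
  solve Keq expr → x = 0.008828; check Q = 723.6

[M]_eq = 6.324 M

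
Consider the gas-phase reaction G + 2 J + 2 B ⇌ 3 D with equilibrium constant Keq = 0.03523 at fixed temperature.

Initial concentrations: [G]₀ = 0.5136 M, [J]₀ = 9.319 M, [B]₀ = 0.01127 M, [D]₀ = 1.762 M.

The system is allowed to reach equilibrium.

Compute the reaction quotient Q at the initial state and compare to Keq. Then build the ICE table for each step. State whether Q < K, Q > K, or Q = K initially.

Q₀ = 965.6 vs Keq = 0.03523 ⇒ Q>K, reverse
Step 1:
                   G          J          B          D
  init        0.5136      9.319    0.01127      1.762
  Δ           0.2731     0.5461     0.5461    -0.8192
  eq          0.7867      9.865     0.5574     0.9428
  solve Keq expr → x = -0.2731; check Q = 0.03523

Q₀ = 965.6; Q > K (proceeds reverse)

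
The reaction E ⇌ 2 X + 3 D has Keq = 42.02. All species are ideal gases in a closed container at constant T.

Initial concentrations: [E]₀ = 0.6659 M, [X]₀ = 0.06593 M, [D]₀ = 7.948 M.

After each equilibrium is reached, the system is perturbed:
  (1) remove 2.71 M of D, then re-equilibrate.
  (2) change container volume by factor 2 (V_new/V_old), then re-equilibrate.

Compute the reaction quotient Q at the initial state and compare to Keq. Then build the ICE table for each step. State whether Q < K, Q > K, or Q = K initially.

Q₀ = 3.277; Q < K (proceeds forward)

Q₀ = 3.277 vs Keq = 42.02 ⇒ Q<K, forward
Step 1:
                  E         X         D
  init       0.6659   0.06593     7.948
  Δ        -0.07384    0.1477    0.2215
  eq         0.5921    0.2136      8.17
  solve Keq expr → x = 0.07384; check Q = 42.02
Then remove 2.71 M of D.
Step 2:
                  E         X         D
  init       0.5921    0.2136      5.46
  Δ        -0.06745    0.1349    0.2023
  eq         0.5246    0.3485     5.662
  solve Keq expr → x = 0.06745; check Q = 42.02
Then change container volume by factor 2 (V_new/V_old).
Step 3:
                  E         X         D
  init       0.2623    0.1743     2.831
  Δ         -0.1236    0.2472    0.3708
  eq         0.1387    0.4214     3.202
  solve Keq expr → x = 0.1236; check Q = 42.02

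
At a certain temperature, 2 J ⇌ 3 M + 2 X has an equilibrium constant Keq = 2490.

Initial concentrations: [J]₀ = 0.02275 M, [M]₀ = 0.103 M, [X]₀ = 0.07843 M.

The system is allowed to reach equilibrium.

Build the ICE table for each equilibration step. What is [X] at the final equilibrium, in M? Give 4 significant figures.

Q₀ = 0.01299 vs Keq = 2490 ⇒ Q<K, forward
Step 1:
                    J           M           X
  init        0.02275       0.103     0.07843
  Δ          -0.02265     0.03397     0.02265
  eq       1.0268e-04       0.137      0.1011
  solve Keq expr → x = 0.01132; check Q = 2490

[X]_eq = 0.1011 M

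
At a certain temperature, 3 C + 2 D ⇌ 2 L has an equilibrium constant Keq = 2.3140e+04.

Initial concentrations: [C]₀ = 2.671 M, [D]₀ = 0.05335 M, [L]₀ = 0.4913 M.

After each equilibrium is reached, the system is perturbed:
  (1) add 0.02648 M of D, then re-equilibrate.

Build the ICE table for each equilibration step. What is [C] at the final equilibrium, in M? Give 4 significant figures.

Q₀ = 4.45 vs Keq = 2.3140e+04 ⇒ Q<K, forward
Step 1:
                    C           D           L
  Initial       2.671     0.05335      0.4913
  Change     -0.07874    -0.05249     0.05249
  Equil         2.592  8.5651e-04      0.5438
  solve Keq expr → x = 0.02625; check Q = 2.3140e+04
Then add 0.02648 M of D.
Step 2:
                    C           D           L
  Initial       2.592     0.02734      0.5438
  Change     -0.03963    -0.02642     0.02642
  Equil         2.553  9.1912e-04      0.5702
  solve Keq expr → x = 0.01321; check Q = 2.3140e+04

[C]_eq = 2.553 M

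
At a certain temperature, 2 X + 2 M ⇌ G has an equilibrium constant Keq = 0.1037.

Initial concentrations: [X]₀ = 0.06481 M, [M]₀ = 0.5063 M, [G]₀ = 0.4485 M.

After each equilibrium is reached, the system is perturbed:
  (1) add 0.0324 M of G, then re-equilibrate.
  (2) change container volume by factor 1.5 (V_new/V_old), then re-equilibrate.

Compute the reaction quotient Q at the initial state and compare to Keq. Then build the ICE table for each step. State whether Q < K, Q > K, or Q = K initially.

Q₀ = 416.5; Q > K (proceeds reverse)

Q₀ = 416.5 vs Keq = 0.1037 ⇒ Q>K, reverse
Step 1:
                    X           M           G
  I           0.06481      0.5063      0.4485
  C            0.7116      0.7116     -0.3558
  E            0.7764       1.218     0.09271
  solve Keq expr → x = -0.3558; check Q = 0.1037
Then add 0.0324 M of G.
Step 2:
                    X           M           G
  I            0.7764       1.218      0.1251
  C           0.03548     0.03548    -0.01774
  E            0.8119       1.253      0.1074
  solve Keq expr → x = -0.01774; check Q = 0.1037
Then change container volume by factor 1.5 (V_new/V_old).
Step 3:
                    X           M           G
  I            0.5412      0.8356     0.07158
  C           0.07711     0.07711    -0.03855
  E            0.6184      0.9127     0.03303
  solve Keq expr → x = -0.03855; check Q = 0.1037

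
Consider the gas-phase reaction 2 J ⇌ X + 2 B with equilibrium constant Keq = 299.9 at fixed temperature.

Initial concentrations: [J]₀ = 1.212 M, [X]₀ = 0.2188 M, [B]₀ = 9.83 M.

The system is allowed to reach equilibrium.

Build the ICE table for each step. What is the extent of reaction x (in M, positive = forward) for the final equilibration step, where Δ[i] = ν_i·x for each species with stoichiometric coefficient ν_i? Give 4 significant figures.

x = 0.3715 M

Q₀ = 14.39 vs Keq = 299.9 ⇒ Q<K, forward
Step 1:
                    J           X           B
  I             1.212      0.2188        9.83
  C           -0.7429      0.3715      0.7429
  E            0.4691      0.5903       10.57
  solve Keq expr → x = 0.3715; check Q = 299.9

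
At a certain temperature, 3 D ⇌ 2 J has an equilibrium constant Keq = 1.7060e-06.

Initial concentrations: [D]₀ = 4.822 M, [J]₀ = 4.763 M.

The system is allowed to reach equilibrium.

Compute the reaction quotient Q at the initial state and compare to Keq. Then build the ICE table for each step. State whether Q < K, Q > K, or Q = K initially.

Q₀ = 0.2023 vs Keq = 1.7060e-06 ⇒ Q>K, reverse
Step 1:
                  D         J
  I           4.822     4.763
  C           7.064    -4.709
  E           11.89   0.05352
  solve Keq expr → x = -2.355; check Q = 1.7060e-06

Q₀ = 0.2023; Q > K (proceeds reverse)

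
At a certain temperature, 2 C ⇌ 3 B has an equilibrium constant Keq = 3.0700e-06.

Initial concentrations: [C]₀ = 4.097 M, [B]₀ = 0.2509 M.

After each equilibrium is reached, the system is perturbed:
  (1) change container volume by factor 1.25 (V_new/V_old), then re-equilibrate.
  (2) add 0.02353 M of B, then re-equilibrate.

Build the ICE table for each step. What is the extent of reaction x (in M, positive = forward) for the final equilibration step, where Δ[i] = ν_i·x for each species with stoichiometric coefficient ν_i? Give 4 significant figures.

Q₀ = 9.4096e-04 vs Keq = 3.0700e-06 ⇒ Q>K, reverse
Step 1:
                  C         B
  Initial     4.097    0.2509
  Change     0.1419   -0.2128
  Equil       4.239   0.03807
  solve Keq expr → x = -0.07094; check Q = 3.0700e-06
Then change container volume by factor 1.25 (V_new/V_old).
Step 2:
                  C         B
  Initial     3.391   0.03045
  Change  -0.001561  0.002341
  Equil        3.39   0.03279
  solve Keq expr → x = 7.8049e-04; check Q = 3.0700e-06
Then add 0.02353 M of B.
Step 3:
                  C         B
  Initial      3.39   0.05632
  Change    0.01562  -0.02343
  Equil       3.405    0.0329
  solve Keq expr → x = -0.00781; check Q = 3.0700e-06

x = -0.00781 M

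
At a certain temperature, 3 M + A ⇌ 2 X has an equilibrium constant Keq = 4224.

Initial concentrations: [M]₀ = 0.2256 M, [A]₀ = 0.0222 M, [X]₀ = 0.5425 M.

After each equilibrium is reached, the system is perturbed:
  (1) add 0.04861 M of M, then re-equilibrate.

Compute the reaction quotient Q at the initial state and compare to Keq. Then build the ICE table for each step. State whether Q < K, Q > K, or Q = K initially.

Q₀ = 1155; Q < K (proceeds forward)

Q₀ = 1155 vs Keq = 4224 ⇒ Q<K, forward
Step 1:
                  M         A         X
  init       0.2256    0.0222    0.5425
  Δ        -0.03422  -0.01141   0.02281
  eq         0.1914   0.01079    0.5653
  solve Keq expr → x = 0.01141; check Q = 4224
Then add 0.04861 M of M.
Step 2:
                  M         A         X
  init         0.24   0.01079    0.5653
  Δ        -0.01252 -0.004174  0.008348
  eq         0.2275  0.006619    0.5737
  solve Keq expr → x = 0.004174; check Q = 4224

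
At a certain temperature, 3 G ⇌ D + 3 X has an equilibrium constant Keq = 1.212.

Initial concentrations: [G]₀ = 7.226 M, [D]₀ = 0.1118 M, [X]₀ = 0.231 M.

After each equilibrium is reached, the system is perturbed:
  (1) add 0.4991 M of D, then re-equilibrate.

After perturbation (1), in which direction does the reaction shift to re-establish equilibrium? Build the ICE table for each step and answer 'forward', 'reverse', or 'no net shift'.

Q₀ = 3.6524e-06 vs Keq = 1.212 ⇒ Q<K, forward
Step 1:
                    G           D           X
  Initial       7.226      0.1118       0.231
  Change       -3.469       1.156       3.469
  Equil         3.757       1.268         3.7
  solve Keq expr → x = 1.156; check Q = 1.212
Then add 0.4991 M of D.
Step 2:
                    G           D           X
  Initial       3.757       1.767         3.7
  Change        0.184    -0.06134      -0.184
  Equil         3.941       1.706       3.516
  solve Keq expr → x = -0.06134; check Q = 1.212

Direction: reverse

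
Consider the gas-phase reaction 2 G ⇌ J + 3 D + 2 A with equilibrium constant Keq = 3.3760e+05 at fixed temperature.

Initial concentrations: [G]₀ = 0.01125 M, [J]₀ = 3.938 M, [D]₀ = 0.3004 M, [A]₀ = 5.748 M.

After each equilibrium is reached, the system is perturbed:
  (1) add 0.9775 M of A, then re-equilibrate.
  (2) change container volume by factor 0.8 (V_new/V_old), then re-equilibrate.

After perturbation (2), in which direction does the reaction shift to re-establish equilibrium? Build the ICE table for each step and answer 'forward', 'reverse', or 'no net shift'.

Direction: reverse

Q₀ = 2.7868e+04 vs Keq = 3.3760e+05 ⇒ Q<K, forward
Step 1:
                   G          J          D          A
  init       0.01125      3.938     0.3004      5.748
  Δ         -0.00782    0.00391    0.01173    0.00782
  eq         0.00343      3.942     0.3121      5.756
  solve Keq expr → x = 0.00391; check Q = 3.3760e+05
Then add 0.9775 M of A.
Step 2:
                   G          J          D          A
  init       0.00343      3.942     0.3121      6.733
  Δ       5.6564e-04 -2.8282e-04 -8.4846e-04 -5.6564e-04
  eq        0.003995      3.942     0.3113      6.733
  solve Keq expr → x = -2.8282e-04; check Q = 3.3760e+05
Then change container volume by factor 0.8 (V_new/V_old).
Step 3:
                   G          J          D          A
  init      0.004994      4.927     0.3891      8.416
  Δ         0.002685  -0.001342  -0.004027  -0.002685
  eq        0.007679      4.926     0.3851      8.413
  solve Keq expr → x = -0.001342; check Q = 3.3760e+05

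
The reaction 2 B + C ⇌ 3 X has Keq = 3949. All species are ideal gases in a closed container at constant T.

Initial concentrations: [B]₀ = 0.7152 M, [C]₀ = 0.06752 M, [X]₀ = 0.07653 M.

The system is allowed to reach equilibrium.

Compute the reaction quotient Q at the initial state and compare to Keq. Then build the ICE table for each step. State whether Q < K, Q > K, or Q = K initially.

Q₀ = 0.01298 vs Keq = 3949 ⇒ Q<K, forward
Step 1:
                  B         C         X
  Initial    0.7152   0.06752   0.07653
  Change     -0.135   -0.0675    0.2025
  Equil      0.5802 1.6345e-05     0.279
  solve Keq expr → x = 0.0675; check Q = 3949

Q₀ = 0.01298; Q < K (proceeds forward)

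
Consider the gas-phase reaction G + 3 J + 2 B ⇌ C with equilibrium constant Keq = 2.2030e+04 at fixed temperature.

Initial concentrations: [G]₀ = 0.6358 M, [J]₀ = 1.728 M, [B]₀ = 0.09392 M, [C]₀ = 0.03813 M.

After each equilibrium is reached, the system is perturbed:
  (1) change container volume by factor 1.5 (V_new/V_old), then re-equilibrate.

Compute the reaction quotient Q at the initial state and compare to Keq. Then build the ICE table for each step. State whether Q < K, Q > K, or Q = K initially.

Q₀ = 1.318 vs Keq = 2.2030e+04 ⇒ Q<K, forward
Step 1:
                  G         J         B         C
  I          0.6358     1.728   0.09392   0.03813
  C        -0.04632    -0.139  -0.09265   0.04632
  E          0.5895     1.589  0.001273   0.08445
  solve Keq expr → x = 0.04632; check Q = 2.2030e+04
Then change container volume by factor 1.5 (V_new/V_old).
Step 2:
                  G         J         B         C
  I           0.393     1.059 8.4875e-04    0.0563
  C       7.3274e-04  0.002198  0.001465 -7.3274e-04
  E          0.3937     1.062  0.002314   0.05557
  solve Keq expr → x = -7.3274e-04; check Q = 2.2030e+04

Q₀ = 1.318; Q < K (proceeds forward)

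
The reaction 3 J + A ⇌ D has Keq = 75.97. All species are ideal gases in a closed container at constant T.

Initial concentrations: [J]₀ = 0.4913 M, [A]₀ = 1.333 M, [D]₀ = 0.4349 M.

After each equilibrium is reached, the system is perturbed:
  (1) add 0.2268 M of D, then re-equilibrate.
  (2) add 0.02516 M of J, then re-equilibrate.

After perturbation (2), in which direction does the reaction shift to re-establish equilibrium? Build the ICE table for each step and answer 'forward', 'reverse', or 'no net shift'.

Direction: forward

Q₀ = 2.751 vs Keq = 75.97 ⇒ Q<K, forward
Step 1:
                  J         A         D
  init       0.4913     1.333    0.4349
  Δ         -0.3119    -0.104     0.104
  eq         0.1794     1.229    0.5389
  solve Keq expr → x = 0.104; check Q = 75.97
Then add 0.2268 M of D.
Step 2:
                  J         A         D
  init       0.1794     1.229    0.7657
  Δ         0.02127  0.007091 -0.007091
  eq         0.2006     1.236    0.7586
  solve Keq expr → x = -0.007091; check Q = 75.97
Then add 0.02516 M of J.
Step 3:
                  J         A         D
  init       0.2258     1.236    0.7586
  Δ        -0.02402 -0.008007  0.008007
  eq         0.2018     1.228    0.7666
  solve Keq expr → x = 0.008007; check Q = 75.97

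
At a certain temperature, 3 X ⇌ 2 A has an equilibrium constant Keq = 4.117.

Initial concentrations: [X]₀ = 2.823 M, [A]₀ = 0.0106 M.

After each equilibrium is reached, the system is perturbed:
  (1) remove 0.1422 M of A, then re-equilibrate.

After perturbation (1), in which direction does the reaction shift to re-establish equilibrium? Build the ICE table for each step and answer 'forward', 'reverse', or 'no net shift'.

Direction: forward

Q₀ = 4.9944e-06 vs Keq = 4.117 ⇒ Q<K, forward
Step 1:
                    X           A
  I             2.823      0.0106
  C            -2.051       1.367
  E            0.7725       1.378
  solve Keq expr → x = 0.6835; check Q = 4.117
Then remove 0.1422 M of A.
Step 2:
                    X           A
  I            0.7725       1.235
  C          -0.04304     0.02869
  E            0.7294       1.264
  solve Keq expr → x = 0.01435; check Q = 4.117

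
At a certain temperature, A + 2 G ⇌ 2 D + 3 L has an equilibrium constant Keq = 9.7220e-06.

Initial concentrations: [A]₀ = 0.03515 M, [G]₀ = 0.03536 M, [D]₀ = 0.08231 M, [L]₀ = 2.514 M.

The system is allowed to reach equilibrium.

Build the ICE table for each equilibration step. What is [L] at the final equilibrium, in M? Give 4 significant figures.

[L]_eq = 2.391 M

Q₀ = 2449 vs Keq = 9.7220e-06 ⇒ Q>K, reverse
Step 1:
                    A           G           D           L
  Initial     0.03515     0.03536     0.08231       2.514
  Change      0.04114     0.08228    -0.08228     -0.1234
  Equil       0.07629      0.1176  2.7411e-05       2.391
  solve Keq expr → x = -0.04114; check Q = 9.7220e-06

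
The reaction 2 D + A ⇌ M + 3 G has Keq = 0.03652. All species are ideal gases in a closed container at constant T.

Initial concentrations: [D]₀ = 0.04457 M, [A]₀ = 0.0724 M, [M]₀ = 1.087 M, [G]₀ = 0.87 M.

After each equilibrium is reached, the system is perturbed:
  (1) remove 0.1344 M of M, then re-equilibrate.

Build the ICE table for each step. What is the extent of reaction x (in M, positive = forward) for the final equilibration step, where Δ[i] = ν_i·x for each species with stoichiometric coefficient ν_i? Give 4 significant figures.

Q₀ = 4977 vs Keq = 0.03652 ⇒ Q>K, reverse
Step 1:
                    D           A           M           G
  I           0.04457      0.0724       1.087        0.87
  C            0.4774      0.2387     -0.2387     -0.7161
  E            0.5219      0.3111      0.8483      0.1539
  solve Keq expr → x = -0.2387; check Q = 0.03652
Then remove 0.1344 M of M.
Step 2:
                    D           A           M           G
  I            0.5219      0.3111      0.7139      0.1539
  C          -0.00497   -0.002485    0.002485    0.007454
  E             0.517      0.3086      0.7164      0.1614
  solve Keq expr → x = 0.002485; check Q = 0.03652

x = 0.002485 M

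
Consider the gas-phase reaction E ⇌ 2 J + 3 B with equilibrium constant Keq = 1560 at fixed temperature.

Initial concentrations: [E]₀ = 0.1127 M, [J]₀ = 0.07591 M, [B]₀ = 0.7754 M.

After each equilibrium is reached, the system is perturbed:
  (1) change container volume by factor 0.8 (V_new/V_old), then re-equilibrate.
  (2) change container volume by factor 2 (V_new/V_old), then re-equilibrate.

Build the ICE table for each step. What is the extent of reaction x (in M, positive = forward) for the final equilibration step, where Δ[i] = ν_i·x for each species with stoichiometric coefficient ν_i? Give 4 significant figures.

x = 1.1443e-04 M

Q₀ = 0.02384 vs Keq = 1560 ⇒ Q<K, forward
Step 1:
                  E         J         B
  I          0.1127   0.07591    0.7754
  C         -0.1126    0.2252    0.3379
  E       8.0210e-05    0.3011     1.113
  solve Keq expr → x = 0.1126; check Q = 1560
Then change container volume by factor 0.8 (V_new/V_old).
Step 2:
                  E         J         B
  I       1.0026e-04    0.3764     1.392
  C       1.4392e-04 -2.8784e-04 -4.3175e-04
  E       2.4418e-04    0.3761     1.391
  solve Keq expr → x = -1.4392e-04; check Q = 1560
Then change container volume by factor 2 (V_new/V_old).
Step 3:
                  E         J         B
  I       1.2209e-04    0.1881    0.6956
  C       -1.1443e-04 2.2886e-04 3.4329e-04
  E       7.6605e-06    0.1883    0.6959
  solve Keq expr → x = 1.1443e-04; check Q = 1560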